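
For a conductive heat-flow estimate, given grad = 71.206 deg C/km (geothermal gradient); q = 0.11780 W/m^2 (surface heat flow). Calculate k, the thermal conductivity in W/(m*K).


k = q * 1000 / grad
k = 0.11780 * 1000 / 71.206
k = 1.6544 W/(m*K)


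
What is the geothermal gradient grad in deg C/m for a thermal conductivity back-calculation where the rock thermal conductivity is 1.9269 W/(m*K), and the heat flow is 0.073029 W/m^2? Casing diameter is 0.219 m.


grad = q / k * 1000
grad = 0.073029 / 1.9269 * 1000
grad = 37.89974 deg C/km
Convert: 37.89974 deg C/km * 0.001 = 0.037900 deg C/m
grad = 0.037900 deg C/m


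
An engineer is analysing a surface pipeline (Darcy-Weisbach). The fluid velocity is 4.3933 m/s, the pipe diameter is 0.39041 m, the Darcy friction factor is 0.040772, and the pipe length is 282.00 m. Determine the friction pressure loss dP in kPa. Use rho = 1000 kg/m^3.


dP = f * (L/D) * (rho*vel^2/2) / 1000
dP = 0.040772 * (282.00/0.39041) * (1000*4.3933^2/2) / 1000
dP = 284.21 kPa


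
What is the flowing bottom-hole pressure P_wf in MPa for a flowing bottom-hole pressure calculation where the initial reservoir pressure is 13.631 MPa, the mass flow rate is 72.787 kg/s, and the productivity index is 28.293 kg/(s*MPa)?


P_wf = P_i - mdot / PI
P_wf = 13.631 - 72.787 / 28.293
P_wf = 11.058 MPa


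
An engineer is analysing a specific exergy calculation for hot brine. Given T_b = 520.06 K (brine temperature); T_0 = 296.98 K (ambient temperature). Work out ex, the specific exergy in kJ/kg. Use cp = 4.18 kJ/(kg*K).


ex = cp * ((T_b - T_0) - T_0 * ln(T_b/T_0))
ex = 4.18 * ((520.06 - 296.98) - 296.98 * ln(520.06/296.98))
ex = 236.96 kJ/kg


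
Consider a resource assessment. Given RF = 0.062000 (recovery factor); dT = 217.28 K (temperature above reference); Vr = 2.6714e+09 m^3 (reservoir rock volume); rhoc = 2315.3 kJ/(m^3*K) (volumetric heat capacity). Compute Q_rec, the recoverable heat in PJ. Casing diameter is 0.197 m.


Step 1: Q_s = Vr*rhoc*dT/1e12 = 2.6714e+09*2315.3*217.28/1e12 = 1343.897 PJ
Step 2: Q_rec = Q_s * RF = 1343.897 * 0.062 = 83.322 PJ
Q_rec = 83.322 PJ


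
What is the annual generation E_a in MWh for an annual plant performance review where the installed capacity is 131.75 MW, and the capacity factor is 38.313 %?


E_a = CF / 100 * cap * 8760
E_a = 38.313 / 100 * 131.75 * 8760
E_a = 4.4218e+05 MWh


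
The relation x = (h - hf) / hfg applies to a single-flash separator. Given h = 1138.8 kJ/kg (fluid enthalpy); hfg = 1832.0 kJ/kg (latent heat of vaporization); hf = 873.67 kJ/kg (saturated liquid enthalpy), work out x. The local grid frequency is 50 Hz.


x = (h - hf) / hfg
x = (1138.8 - 873.67) / 1832.0
x = 0.14472


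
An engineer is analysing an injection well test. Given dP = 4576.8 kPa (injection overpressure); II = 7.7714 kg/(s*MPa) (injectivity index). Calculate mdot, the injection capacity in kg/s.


mdot = II * dP / 1000
mdot = 7.7714 * 4576.8 / 1000
mdot = 35.568 kg/s


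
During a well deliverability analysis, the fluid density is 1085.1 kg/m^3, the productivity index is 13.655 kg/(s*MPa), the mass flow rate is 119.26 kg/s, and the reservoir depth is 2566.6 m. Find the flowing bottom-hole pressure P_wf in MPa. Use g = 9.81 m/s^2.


Step 1: P_i = rho*g*h/1e6 = 1085.1*9.81*2566.6/1e6 = 27.32102 MPa
Step 2: P_wf = P_i - mdot/PI = 27.32102 - 119.26/13.655 = 18.587 MPa
P_wf = 18.587 MPa


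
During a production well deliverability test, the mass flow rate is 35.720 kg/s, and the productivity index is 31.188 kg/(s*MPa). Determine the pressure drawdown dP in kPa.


dP = mdot * 1000 / PI
dP = 35.720 * 1000 / 31.188
dP = 1145.3 kPa


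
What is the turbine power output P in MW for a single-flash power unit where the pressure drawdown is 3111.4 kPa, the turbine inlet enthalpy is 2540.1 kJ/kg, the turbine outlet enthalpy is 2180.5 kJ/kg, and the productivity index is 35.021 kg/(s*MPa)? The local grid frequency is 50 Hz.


Step 1: mdot = PI * dP / 1000 = 35.021 * 3111.4 / 1000 = 108.9643 kg/s
Step 2: P = mdot*(h_in - h_out)/1000 = 108.9643*(2540.1 - 2180.5)/1000 = 39.184 MW
P = 39.184 MW


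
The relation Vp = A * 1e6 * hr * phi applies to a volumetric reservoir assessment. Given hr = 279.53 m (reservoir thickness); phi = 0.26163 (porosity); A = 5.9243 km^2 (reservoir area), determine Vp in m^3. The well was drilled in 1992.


Vp = A * 1e6 * hr * phi
Vp = 5.9243 * 1e6 * 279.53 * 0.26163
Vp = 4.3326e+08 m^3


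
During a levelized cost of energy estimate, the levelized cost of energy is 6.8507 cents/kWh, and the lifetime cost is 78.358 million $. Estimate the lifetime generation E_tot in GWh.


E_tot = C_tot / LCOE * 100
E_tot = 78.358 / 6.8507 * 100
E_tot = 1143.8 GWh


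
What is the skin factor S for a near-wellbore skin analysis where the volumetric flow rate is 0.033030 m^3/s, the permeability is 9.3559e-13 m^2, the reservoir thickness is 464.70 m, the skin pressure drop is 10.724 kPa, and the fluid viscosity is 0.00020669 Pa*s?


S = dP_s * 1000 * 2*pi*k*hr / (q*mu)
S = 10.724 * 1000 * 2*pi*9.3559e-13*464.70 / (0.033030*0.00020669)
S = 4.2911


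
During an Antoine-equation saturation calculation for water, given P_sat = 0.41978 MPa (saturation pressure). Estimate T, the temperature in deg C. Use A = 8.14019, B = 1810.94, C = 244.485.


T = B / (A - log10(P_sat * 760 / 0.101325)) - C
T = 1810.94 / (8.14019 - log10(0.41978 * 760 / 0.101325)) - 244.485
T = 145.63 deg C


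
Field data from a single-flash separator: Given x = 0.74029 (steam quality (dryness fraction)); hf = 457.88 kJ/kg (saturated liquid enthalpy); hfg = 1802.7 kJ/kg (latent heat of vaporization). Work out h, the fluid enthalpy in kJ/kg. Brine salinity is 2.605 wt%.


h = hf + x * hfg
h = 457.88 + 0.74029 * 1802.7
h = 1792.4 kJ/kg


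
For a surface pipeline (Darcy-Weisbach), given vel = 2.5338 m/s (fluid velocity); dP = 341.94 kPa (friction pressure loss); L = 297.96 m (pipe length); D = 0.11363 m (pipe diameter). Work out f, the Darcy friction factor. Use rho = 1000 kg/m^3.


f = dP*1000 / ((L/D)*(rho*vel^2/2))
f = 341.94*1000 / ((297.96/0.11363)*(1000*2.5338^2/2))
f = 0.040623


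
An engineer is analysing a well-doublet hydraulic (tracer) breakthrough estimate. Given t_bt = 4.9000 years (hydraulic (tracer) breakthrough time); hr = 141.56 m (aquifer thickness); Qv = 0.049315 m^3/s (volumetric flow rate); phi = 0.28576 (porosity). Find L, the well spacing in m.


L = sqrt(t_bt*365.25*86400*3*Qv / (pi*hr*phi))
L = sqrt(4.9000*365.25*86400*3*0.049315 / (pi*141.56*0.28576))
L = 424.28 m


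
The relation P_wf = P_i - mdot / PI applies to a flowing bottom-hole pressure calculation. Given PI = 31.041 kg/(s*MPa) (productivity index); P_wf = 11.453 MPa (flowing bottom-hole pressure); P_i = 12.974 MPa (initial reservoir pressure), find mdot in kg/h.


mdot = (P_i - P_wf) * PI
mdot = (12.974 - 11.453) * 31.041
mdot = 47.21336 kg/s
Convert: 47.21336 kg/s * 3600.0 = 1.6997e+05 kg/h
mdot = 1.6997e+05 kg/h


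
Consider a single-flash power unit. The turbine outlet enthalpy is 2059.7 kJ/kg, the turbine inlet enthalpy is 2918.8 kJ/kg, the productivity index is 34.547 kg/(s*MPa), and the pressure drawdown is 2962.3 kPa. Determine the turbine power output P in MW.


Step 1: mdot = PI * dP / 1000 = 34.547 * 2962.3 / 1000 = 102.3386 kg/s
Step 2: P = mdot*(h_in - h_out)/1000 = 102.3386*(2918.8 - 2059.7)/1000 = 87.919 MW
P = 87.919 MW


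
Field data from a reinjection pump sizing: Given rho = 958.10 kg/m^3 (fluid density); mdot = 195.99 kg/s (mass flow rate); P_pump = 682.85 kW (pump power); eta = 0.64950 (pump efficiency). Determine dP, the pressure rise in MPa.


dP = P_pump * rho * eta / mdot
dP = 682.85 * 958.10 * 0.64950 / 195.99
dP = 2168.110 kPa
Convert: 2168.110 kPa * 0.001 = 2.1681 MPa
dP = 2.1681 MPa


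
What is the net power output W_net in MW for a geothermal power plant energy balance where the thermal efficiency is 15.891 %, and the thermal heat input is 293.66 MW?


W_net = eta / 100 * Q_in
W_net = 15.891 / 100 * 293.66
W_net = 46.666 MW


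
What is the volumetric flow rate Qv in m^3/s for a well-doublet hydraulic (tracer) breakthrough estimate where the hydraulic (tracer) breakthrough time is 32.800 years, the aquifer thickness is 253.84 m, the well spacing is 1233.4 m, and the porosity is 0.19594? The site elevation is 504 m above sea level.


Qv = pi*hr*phi*L^2 / (3*t_bt*365.25*86400)
Qv = pi*253.84*0.19594*1233.4^2 / (3*32.800*365.25*86400)
Qv = 0.076549 m^3/s


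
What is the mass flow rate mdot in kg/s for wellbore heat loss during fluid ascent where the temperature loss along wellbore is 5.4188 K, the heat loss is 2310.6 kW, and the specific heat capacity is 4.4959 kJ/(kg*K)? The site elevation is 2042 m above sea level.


mdot = Q_loss / (cp * dT)
mdot = 2310.6 / (4.4959 * 5.4188)
mdot = 94.843 kg/s


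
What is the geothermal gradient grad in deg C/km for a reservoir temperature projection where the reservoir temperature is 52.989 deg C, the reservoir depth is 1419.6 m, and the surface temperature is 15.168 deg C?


grad = (T_res - T_surf) / d * 1000
grad = (52.989 - 15.168) / 1419.6 * 1000
grad = 26.642 deg C/km


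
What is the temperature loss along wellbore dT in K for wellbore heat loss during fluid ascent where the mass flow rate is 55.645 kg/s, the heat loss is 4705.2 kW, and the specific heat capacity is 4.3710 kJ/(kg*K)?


dT = Q_loss / (mdot * cp)
dT = 4705.2 / (55.645 * 4.3710)
dT = 19.345 K


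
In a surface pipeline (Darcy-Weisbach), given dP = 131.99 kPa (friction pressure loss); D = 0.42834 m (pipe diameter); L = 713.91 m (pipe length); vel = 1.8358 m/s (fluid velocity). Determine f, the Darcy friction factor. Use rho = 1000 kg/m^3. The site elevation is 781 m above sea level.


f = dP*1000 / ((L/D)*(rho*vel^2/2))
f = 131.99*1000 / ((713.91/0.42834)*(1000*1.8358^2/2))
f = 0.046996


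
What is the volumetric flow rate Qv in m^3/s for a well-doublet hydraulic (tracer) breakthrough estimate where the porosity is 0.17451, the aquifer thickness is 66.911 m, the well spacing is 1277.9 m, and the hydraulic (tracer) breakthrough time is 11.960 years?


Qv = pi*hr*phi*L^2 / (3*t_bt*365.25*86400)
Qv = pi*66.911*0.17451*1277.9^2 / (3*11.960*365.25*86400)
Qv = 0.052906 m^3/s


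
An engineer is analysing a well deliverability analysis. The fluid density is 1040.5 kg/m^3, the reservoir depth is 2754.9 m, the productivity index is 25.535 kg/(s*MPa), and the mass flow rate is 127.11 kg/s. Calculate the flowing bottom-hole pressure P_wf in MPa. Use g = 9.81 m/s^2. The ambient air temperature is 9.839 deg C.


Step 1: P_i = rho*g*h/1e6 = 1040.5*9.81*2754.9/1e6 = 28.12010 MPa
Step 2: P_wf = P_i - mdot/PI = 28.12010 - 127.11/25.535 = 23.142 MPa
P_wf = 23.142 MPa


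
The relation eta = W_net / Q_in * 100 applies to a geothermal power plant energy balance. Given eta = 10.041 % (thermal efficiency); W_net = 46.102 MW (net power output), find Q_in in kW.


Q_in = W_net / (eta / 100)
Q_in = 46.102 / (10.041 / 100)
Q_in = 459.1375 MW
Convert: 459.1375 MW * 1000.0 = 4.5914e+05 kW
Q_in = 4.5914e+05 kW


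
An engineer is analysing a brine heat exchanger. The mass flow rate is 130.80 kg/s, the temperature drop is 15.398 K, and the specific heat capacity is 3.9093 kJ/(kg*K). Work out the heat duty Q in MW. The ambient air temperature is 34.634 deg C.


Q = mdot * cp * dT / 1000
Q = 130.80 * 3.9093 * 15.398 / 1000
Q = 7.8736 MW


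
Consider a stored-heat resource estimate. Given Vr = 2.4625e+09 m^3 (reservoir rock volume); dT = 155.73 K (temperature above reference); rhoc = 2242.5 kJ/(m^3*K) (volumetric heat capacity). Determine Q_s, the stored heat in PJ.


Q_s = Vr * rhoc * dT / 1e12
Q_s = 2.4625e+09 * 2242.5 * 155.73 / 1e12
Q_s = 859.97 PJ


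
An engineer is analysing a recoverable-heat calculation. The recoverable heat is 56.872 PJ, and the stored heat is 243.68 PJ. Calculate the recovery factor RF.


RF = Q_rec / Q_s
RF = 56.872 / 243.68
RF = 0.23339


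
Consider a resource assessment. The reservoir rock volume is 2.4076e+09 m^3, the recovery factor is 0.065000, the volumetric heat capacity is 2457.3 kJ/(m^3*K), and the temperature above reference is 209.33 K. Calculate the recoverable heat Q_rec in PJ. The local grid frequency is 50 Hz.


Step 1: Q_s = Vr*rhoc*dT/1e12 = 2.4076e+09*2457.3*209.33/1e12 = 1238.437 PJ
Step 2: Q_rec = Q_s * RF = 1238.437 * 0.065 = 80.498 PJ
Q_rec = 80.498 PJ


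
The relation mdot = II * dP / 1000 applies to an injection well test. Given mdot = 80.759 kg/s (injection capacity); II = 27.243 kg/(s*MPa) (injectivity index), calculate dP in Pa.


dP = mdot * 1000 / II
dP = 80.759 * 1000 / 27.243
dP = 2964.395 kPa
Convert: 2964.395 kPa * 1000.0 = 2.9644e+06 Pa
dP = 2.9644e+06 Pa


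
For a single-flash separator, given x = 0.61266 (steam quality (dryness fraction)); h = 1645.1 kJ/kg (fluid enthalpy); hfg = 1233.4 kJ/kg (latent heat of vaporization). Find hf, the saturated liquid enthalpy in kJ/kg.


hf = h - x * hfg
hf = 1645.1 - 0.61266 * 1233.4
hf = 889.45 kJ/kg


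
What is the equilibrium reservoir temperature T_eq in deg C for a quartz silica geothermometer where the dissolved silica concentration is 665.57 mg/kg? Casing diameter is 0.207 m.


T_eq = 1309 / (5.19 - log10(SiO2)) - 273.15
T_eq = 1309 / (5.19 - log10(665.57)) - 273.15
T_eq = 279.92 deg C


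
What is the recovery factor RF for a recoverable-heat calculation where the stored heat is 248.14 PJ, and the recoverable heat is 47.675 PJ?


RF = Q_rec / Q_s
RF = 47.675 / 248.14
RF = 0.19213


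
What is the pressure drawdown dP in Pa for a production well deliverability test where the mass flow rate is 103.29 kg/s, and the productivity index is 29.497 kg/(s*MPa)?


dP = mdot * 1000 / PI
dP = 103.29 * 1000 / 29.497
dP = 3501.712 kPa
Convert: 3501.712 kPa * 1000.0 = 3.5017e+06 Pa
dP = 3.5017e+06 Pa


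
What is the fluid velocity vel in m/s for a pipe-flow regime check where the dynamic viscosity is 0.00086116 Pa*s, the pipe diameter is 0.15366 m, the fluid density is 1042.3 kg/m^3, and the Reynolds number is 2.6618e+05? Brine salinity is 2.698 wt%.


vel = Re * mu / (rho * D)
vel = 2.6618e+05 * 0.00086116 / (1042.3 * 0.15366)
vel = 1.4312 m/s


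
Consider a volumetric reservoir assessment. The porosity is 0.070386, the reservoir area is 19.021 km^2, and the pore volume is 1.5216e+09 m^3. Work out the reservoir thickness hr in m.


hr = Vp / (A * 1e6 * phi)
hr = 1.5216e+09 / (19.021 * 1e6 * 0.070386)
hr = 1136.5 m


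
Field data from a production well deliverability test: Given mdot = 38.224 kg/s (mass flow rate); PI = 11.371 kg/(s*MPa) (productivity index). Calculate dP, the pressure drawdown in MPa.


dP = mdot * 1000 / PI
dP = 38.224 * 1000 / 11.371
dP = 3361.534 kPa
Convert: 3361.534 kPa * 0.001 = 3.3615 MPa
dP = 3.3615 MPa


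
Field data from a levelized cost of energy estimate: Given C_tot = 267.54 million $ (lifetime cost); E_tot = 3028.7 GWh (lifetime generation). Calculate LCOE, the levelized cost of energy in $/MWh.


LCOE = C_tot / E_tot * 100
LCOE = 267.54 / 3028.7 * 100
LCOE = 8.833493 cents/kWh
Convert: 8.833493 cents/kWh * 10.0 = 88.335 $/MWh
LCOE = 88.335 $/MWh


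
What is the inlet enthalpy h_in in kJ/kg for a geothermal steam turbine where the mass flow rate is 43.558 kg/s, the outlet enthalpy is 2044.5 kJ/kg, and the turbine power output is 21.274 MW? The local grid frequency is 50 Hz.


h_in = h_out + P * 1000 / mdot
h_in = 2044.5 + 21.274 * 1000 / 43.558
h_in = 2532.9 kJ/kg


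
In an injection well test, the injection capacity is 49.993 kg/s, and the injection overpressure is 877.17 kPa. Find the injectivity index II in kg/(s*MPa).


II = mdot * 1000 / dP
II = 49.993 * 1000 / 877.17
II = 56.994 kg/(s*MPa)


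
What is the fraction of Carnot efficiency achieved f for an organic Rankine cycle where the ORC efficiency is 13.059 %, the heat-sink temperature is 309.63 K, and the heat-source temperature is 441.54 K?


f = (eta_orc/100) / (1 - Tc/Th)
f = (13.059/100) / (1 - 309.63/441.54)
f = 0.43712


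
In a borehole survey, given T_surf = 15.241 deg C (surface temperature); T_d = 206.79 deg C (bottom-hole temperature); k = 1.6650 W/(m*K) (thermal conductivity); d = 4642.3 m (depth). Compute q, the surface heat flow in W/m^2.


Step 1: grad = (T_d - T_surf)/d * 1000 = (206.79 - 15.241)/4642.3 * 1000 = 41.26166 deg C/km
Step 2: q = k * grad / 1000 = 1.665 * 41.26166 / 1000 = 0.068701 W/m^2
q = 0.068701 W/m^2


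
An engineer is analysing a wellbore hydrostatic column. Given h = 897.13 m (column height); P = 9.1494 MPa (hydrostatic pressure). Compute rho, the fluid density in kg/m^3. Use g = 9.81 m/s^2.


rho = P * 1e6 / (g * h)
rho = 9.1494 * 1e6 / (9.81 * 897.13)
rho = 1039.6 kg/m^3


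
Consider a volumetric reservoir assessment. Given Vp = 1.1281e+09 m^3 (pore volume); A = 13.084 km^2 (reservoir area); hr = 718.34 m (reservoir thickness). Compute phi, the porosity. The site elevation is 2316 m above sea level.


phi = Vp / (A * 1e6 * hr)
phi = 1.1281e+09 / (13.084 * 1e6 * 718.34)
phi = 0.12003


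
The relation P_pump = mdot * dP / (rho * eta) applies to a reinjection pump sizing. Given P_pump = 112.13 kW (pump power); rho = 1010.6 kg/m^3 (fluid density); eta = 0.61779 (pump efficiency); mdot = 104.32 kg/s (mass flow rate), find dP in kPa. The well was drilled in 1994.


dP = P_pump * rho * eta / mdot
dP = 112.13 * 1010.6 * 0.61779 / 104.32
dP = 671.08 kPa


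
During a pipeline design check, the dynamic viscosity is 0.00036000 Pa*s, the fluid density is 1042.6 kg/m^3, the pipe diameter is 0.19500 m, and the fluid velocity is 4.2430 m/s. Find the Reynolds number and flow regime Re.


Step 1: Re = rho*vel*D/mu = 1042.6*4.243*0.195/0.00036 = 2.3962e+06
Step 2: Re = 2.3962e+06 > 4000, so flow is turbulent.
Re = 2.3962e+06 (turbulent)


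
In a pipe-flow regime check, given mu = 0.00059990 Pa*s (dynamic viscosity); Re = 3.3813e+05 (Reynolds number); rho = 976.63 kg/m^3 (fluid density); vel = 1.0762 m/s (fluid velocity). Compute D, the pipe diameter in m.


D = Re * mu / (rho * vel)
D = 3.3813e+05 * 0.00059990 / (976.63 * 1.0762)
D = 0.19299 m


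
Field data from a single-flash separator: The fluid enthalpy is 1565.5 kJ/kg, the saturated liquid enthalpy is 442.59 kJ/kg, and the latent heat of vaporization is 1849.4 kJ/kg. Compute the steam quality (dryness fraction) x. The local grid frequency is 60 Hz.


x = (h - hf) / hfg
x = (1565.5 - 442.59) / 1849.4
x = 0.60718


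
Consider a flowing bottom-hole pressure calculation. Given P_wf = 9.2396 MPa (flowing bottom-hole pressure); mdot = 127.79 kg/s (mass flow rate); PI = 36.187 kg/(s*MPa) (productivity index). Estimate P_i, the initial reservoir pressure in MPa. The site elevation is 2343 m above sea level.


P_i = P_wf + mdot / PI
P_i = 9.2396 + 127.79 / 36.187
P_i = 12.771 MPa


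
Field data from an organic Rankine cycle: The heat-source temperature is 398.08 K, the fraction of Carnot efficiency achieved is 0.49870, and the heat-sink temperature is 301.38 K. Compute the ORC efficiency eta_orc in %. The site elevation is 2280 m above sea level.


eta_orc = (1 - Tc/Th) * f * 100
eta_orc = (1 - 301.38/398.08) * 0.49870 * 100
eta_orc = 12.114 %


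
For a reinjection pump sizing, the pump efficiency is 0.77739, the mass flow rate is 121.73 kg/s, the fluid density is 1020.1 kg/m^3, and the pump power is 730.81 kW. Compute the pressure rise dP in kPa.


dP = P_pump * rho * eta / mdot
dP = 730.81 * 1020.1 * 0.77739 / 121.73
dP = 4760.9 kPa


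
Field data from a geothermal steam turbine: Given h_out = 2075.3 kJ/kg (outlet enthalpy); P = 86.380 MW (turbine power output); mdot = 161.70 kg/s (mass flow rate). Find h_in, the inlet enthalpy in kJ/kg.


h_in = h_out + P * 1000 / mdot
h_in = 2075.3 + 86.380 * 1000 / 161.70
h_in = 2609.5 kJ/kg


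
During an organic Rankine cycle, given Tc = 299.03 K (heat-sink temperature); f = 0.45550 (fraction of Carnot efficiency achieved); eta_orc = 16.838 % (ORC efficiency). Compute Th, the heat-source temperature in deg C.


Th = Tc / (1 - (eta_orc/100)/f)
Th = 299.03 / (1 - (16.838/100)/0.45550)
Th = 474.3946 K
Convert to deg C: 474.3946 - 273.15 = 201.24 deg C
Th = 201.24 deg C


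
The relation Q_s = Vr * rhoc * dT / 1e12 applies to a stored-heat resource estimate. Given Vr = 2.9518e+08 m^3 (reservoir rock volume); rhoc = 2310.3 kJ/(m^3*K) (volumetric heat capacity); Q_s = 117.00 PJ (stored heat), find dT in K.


dT = Q_s * 1e12 / (Vr * rhoc)
dT = 117.00 * 1e12 / (2.9518e+08 * 2310.3)
dT = 171.57 K


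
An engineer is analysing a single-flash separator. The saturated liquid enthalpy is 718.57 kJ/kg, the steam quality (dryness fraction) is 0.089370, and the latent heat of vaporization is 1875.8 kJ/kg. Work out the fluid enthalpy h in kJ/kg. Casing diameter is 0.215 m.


h = hf + x * hfg
h = 718.57 + 0.089370 * 1875.8
h = 886.21 kJ/kg


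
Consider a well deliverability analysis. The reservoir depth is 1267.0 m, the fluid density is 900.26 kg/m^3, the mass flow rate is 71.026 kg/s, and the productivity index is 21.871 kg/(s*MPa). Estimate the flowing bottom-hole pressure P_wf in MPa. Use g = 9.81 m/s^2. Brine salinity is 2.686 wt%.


Step 1: P_i = rho*g*h/1e6 = 900.26*9.81*1267.0/1e6 = 11.18957 MPa
Step 2: P_wf = P_i - mdot/PI = 11.18957 - 71.026/21.871 = 7.9421 MPa
P_wf = 7.9421 MPa


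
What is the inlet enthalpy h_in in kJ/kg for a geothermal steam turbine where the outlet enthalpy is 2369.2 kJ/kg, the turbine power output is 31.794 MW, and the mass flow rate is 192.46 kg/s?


h_in = h_out + P * 1000 / mdot
h_in = 2369.2 + 31.794 * 1000 / 192.46
h_in = 2534.4 kJ/kg


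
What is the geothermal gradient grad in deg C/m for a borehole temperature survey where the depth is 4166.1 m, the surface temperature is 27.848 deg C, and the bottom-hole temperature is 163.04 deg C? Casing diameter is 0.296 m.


grad = (T_d - T_surf) / d * 1000
grad = (163.04 - 27.848) / 4166.1 * 1000
grad = 32.45049 deg C/km
Convert: 32.45049 deg C/km * 0.001 = 0.032450 deg C/m
grad = 0.032450 deg C/m


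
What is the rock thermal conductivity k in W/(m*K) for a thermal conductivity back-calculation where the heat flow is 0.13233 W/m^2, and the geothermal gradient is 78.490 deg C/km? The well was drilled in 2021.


k = q / (grad / 1000)
k = 0.13233 / (78.490 / 1000)
k = 1.6859 W/(m*K)


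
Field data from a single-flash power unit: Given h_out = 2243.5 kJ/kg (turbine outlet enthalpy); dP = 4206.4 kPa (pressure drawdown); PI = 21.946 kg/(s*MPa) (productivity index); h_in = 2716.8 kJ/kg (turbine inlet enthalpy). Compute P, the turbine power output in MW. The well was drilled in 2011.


Step 1: mdot = PI * dP / 1000 = 21.946 * 4206.4 / 1000 = 92.31365 kg/s
Step 2: P = mdot*(h_in - h_out)/1000 = 92.31365*(2716.8 - 2243.5)/1000 = 43.692 MW
P = 43.692 MW


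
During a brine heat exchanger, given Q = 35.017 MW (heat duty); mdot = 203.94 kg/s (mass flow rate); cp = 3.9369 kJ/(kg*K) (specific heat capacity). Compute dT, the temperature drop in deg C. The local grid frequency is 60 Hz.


dT = Q * 1000 / (mdot * cp)
dT = 35.017 * 1000 / (203.94 * 3.9369)
dT = 43.61362 K
Convert (temperature difference, 1 K = 1 deg C): 43.61362 K = 43.61362 deg C
dT = 43.614 deg C


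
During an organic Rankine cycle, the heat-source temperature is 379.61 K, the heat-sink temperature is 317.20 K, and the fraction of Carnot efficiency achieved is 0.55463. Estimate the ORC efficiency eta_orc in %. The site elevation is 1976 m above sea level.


eta_orc = (1 - Tc/Th) * f * 100
eta_orc = (1 - 317.20/379.61) * 0.55463 * 100
eta_orc = 9.1184 %


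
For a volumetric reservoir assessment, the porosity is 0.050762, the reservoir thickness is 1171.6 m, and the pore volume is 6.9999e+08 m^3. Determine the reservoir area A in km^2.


A = Vp / (1e6 * hr * phi)
A = 6.9999e+08 / (1e6 * 1171.6 * 0.050762)
A = 11.770 km^2


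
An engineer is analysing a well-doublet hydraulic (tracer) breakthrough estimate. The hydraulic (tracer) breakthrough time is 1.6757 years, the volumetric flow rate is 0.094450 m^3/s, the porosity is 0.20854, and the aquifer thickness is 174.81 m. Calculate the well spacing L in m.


L = sqrt(t_bt*365.25*86400*3*Qv / (pi*hr*phi))
L = sqrt(1.6757*365.25*86400*3*0.094450 / (pi*174.81*0.20854))
L = 361.71 m


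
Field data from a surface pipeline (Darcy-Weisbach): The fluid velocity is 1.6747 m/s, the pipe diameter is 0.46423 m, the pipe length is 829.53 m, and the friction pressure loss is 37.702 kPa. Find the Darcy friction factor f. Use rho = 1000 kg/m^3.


f = dP*1000 / ((L/D)*(rho*vel^2/2))
f = 37.702*1000 / ((829.53/0.46423)*(1000*1.6747^2/2))
f = 0.015046


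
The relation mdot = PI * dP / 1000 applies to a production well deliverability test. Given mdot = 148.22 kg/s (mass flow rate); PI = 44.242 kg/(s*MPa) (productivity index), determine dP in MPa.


dP = mdot * 1000 / PI
dP = 148.22 * 1000 / 44.242
dP = 3350.210 kPa
Convert: 3350.210 kPa * 0.001 = 3.3502 MPa
dP = 3.3502 MPa


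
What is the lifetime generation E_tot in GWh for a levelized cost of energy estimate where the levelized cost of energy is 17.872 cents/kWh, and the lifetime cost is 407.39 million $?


E_tot = C_tot / LCOE * 100
E_tot = 407.39 / 17.872 * 100
E_tot = 2279.5 GWh


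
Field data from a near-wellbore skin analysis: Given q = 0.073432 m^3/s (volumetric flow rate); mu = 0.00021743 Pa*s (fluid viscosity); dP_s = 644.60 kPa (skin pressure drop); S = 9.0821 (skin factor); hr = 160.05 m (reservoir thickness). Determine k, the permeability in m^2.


k = S*q*mu / (2*pi*dP_s*1000*hr)
k = 9.0821*0.073432*0.00021743 / (2*pi*644.60*1000*160.05)
k = 2.2370e-13 m^2


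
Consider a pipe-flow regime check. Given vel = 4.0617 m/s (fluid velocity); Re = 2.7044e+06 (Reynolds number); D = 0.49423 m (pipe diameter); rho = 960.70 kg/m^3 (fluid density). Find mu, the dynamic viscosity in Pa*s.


mu = rho * vel * D / Re
mu = 960.70 * 4.0617 * 0.49423 / 2.7044e+06
mu = 0.00071311 Pa*s


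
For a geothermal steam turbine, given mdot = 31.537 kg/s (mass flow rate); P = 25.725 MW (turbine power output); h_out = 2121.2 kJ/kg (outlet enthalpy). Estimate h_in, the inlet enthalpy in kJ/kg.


h_in = h_out + P * 1000 / mdot
h_in = 2121.2 + 25.725 * 1000 / 31.537
h_in = 2936.9 kJ/kg


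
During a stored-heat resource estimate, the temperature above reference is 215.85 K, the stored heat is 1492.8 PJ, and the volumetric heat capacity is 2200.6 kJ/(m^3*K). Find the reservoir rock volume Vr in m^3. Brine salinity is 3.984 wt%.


Vr = Q_s * 1e12 / (rhoc * dT)
Vr = 1492.8 * 1e12 / (2200.6 * 215.85)
Vr = 3.1427e+09 m^3


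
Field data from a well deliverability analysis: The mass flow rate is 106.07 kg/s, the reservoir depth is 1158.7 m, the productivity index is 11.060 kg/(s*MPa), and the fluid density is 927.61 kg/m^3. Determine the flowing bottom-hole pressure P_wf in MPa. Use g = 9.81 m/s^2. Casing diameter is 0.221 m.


Step 1: P_i = rho*g*h/1e6 = 927.61*9.81*1158.7/1e6 = 10.54400 MPa
Step 2: P_wf = P_i - mdot/PI = 10.54400 - 106.07/11.06 = 0.95358 MPa
P_wf = 0.95358 MPa


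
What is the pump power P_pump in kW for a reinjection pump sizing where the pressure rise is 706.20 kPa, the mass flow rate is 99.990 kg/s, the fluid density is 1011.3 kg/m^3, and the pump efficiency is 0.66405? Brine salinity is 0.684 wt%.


P_pump = mdot * dP / (rho * eta)
P_pump = 99.990 * 706.20 / (1011.3 * 0.66405)
P_pump = 105.15 kW


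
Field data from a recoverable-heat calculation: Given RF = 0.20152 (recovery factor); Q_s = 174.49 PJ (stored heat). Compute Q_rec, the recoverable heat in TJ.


Q_rec = Q_s * RF
Q_rec = 174.49 * 0.20152
Q_rec = 35.16322 PJ
Convert: 35.16322 PJ * 1000.0 = 35163 TJ
Q_rec = 35163 TJ


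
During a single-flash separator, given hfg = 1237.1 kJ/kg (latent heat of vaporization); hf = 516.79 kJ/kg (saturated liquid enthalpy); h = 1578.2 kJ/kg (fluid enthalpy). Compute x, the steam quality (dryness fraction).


x = (h - hf) / hfg
x = (1578.2 - 516.79) / 1237.1
x = 0.85798


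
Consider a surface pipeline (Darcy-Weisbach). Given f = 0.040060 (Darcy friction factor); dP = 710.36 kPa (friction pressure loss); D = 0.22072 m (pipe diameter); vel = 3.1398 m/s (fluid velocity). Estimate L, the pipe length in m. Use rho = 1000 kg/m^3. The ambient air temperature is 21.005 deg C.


L = dP*1000*D / (f*rho*vel^2/2)
L = 710.36*1000*0.22072 / (0.040060*1000*3.1398^2/2)
L = 794.03 m


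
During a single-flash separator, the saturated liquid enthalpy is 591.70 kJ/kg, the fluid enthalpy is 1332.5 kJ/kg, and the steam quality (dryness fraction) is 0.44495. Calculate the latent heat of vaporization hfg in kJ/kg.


hfg = (h - hf) / x
hfg = (1332.5 - 591.70) / 0.44495
hfg = 1664.9 kJ/kg


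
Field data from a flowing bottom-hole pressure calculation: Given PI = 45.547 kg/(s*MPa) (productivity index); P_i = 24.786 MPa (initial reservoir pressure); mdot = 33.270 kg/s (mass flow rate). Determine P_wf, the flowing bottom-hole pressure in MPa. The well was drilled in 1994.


P_wf = P_i - mdot / PI
P_wf = 24.786 - 33.270 / 45.547
P_wf = 24.056 MPa


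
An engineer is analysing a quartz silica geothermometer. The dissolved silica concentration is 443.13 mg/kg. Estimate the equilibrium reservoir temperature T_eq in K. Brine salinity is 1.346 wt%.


T_eq = 1309 / (5.19 - log10(SiO2)) - 273.15
T_eq = 1309 / (5.19 - log10(443.13)) - 273.15
T_eq = 241.5015 deg C
Convert to K: 241.5015 + 273.15 = 514.65 K
T_eq = 514.65 K


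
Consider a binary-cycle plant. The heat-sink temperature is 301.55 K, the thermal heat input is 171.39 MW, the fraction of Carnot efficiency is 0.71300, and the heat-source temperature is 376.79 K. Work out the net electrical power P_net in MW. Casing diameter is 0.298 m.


Step 1: eta = (1 - Tc/Th)*f = (1 - 301.55/376.79)*0.713 = 0.1423767
Step 2: P_net = eta * Q_in = 0.1423767 * 171.39 = 24.402 MW
P_net = 24.402 MW


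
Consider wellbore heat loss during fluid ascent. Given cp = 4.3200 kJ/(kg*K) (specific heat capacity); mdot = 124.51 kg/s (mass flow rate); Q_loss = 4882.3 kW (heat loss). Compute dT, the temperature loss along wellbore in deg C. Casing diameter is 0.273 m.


dT = Q_loss / (mdot * cp)
dT = 4882.3 / (124.51 * 4.3200)
dT = 9.076878 K
Convert (temperature difference, 1 K = 1 deg C): 9.076878 K = 9.076878 deg C
dT = 9.0769 deg C


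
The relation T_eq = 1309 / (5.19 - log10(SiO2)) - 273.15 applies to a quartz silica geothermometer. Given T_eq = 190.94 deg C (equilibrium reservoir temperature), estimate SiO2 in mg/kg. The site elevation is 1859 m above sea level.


SiO2 = 10^(5.19 - 1309/(T_eq + 273.15))
SiO2 = 10^(5.19 - 1309/(190.94 + 273.15))
SiO2 = 234.11 mg/kg


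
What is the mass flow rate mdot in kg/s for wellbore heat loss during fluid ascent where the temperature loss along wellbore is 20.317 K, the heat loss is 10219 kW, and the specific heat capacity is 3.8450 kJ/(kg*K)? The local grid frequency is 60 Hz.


mdot = Q_loss / (cp * dT)
mdot = 10219 / (3.8450 * 20.317)
mdot = 130.81 kg/s


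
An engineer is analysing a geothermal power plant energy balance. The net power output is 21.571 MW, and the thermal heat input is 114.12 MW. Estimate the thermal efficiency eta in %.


eta = W_net / Q_in * 100
eta = 21.571 / 114.12 * 100
eta = 18.902 %


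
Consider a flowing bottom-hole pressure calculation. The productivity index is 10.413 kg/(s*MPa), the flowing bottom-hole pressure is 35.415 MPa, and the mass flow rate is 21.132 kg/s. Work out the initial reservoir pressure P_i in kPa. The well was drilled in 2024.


P_i = P_wf + mdot / PI
P_i = 35.415 + 21.132 / 10.413
P_i = 37.44439 MPa
Convert: 37.44439 MPa * 1000.0 = 37444 kPa
P_i = 37444 kPa


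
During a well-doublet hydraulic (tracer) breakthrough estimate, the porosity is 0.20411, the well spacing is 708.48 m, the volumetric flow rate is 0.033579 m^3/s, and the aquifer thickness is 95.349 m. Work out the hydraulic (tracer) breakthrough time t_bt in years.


t_bt = pi * hr * phi * L^2 / (3 * Qv) / (365.25*86400)
t_bt = pi * 95.349 * 0.20411 * 708.48^2 / (3 * 0.033579) / (365.25*86400)
t_bt = 9.6537 years


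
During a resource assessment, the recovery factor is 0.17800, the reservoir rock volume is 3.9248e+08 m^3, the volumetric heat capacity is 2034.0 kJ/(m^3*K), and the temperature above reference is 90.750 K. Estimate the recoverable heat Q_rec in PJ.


Step 1: Q_s = Vr*rhoc*dT/1e12 = 3.9248e+08*2034.0*90.75/1e12 = 72.44612 PJ
Step 2: Q_rec = Q_s * RF = 72.44612 * 0.178 = 12.895 PJ
Q_rec = 12.895 PJ


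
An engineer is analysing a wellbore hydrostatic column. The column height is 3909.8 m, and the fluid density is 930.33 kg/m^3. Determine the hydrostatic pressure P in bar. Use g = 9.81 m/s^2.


P = rho * g * h / 1e6
P = 930.33 * 9.81 * 3909.8 / 1e6
P = 35.68294 MPa
Convert: 35.68294 MPa * 10.0 = 356.83 bar
P = 356.83 bar


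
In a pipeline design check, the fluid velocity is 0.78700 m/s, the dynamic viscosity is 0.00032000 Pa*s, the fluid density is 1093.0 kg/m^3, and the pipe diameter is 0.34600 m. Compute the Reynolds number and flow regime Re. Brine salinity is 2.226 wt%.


Step 1: Re = rho*vel*D/mu = 1093.0*0.787*0.346/0.00032 = 9.3008e+05
Step 2: Re = 9.3008e+05 > 4000, so flow is turbulent.
Re = 9.3008e+05 (turbulent)


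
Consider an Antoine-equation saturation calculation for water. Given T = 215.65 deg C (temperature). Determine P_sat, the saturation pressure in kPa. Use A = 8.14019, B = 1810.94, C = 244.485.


P_sat = 10^(A - B/(C + T)) / 760 * 0.101325
P_sat = 10^(8.14019 - 1810.94/(244.485 + 215.65)) / 760 * 0.101325
P_sat = 2.135118 MPa
Convert: 2.135118 MPa * 1000.0 = 2135.1 kPa
P_sat = 2135.1 kPa


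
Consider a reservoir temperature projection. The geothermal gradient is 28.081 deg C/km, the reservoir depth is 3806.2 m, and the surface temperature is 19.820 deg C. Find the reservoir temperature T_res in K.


T_res = T_surf + grad * d / 1000
T_res = 19.820 + 28.081 * 3806.2 / 1000
T_res = 126.7019 deg C
Convert to K: 126.7019 + 273.15 = 399.85 K
T_res = 399.85 K


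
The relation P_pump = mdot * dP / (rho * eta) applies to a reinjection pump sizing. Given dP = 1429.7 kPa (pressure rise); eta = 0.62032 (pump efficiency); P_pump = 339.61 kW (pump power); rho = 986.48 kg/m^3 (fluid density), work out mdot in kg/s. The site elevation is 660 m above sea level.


mdot = P_pump * rho * eta / dP
mdot = 339.61 * 986.48 * 0.62032 / 1429.7
mdot = 145.36 kg/s


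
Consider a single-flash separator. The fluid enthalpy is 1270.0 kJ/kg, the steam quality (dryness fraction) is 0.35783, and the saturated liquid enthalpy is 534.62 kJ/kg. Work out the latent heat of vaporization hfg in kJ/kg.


hfg = (h - hf) / x
hfg = (1270.0 - 534.62) / 0.35783
hfg = 2055.1 kJ/kg


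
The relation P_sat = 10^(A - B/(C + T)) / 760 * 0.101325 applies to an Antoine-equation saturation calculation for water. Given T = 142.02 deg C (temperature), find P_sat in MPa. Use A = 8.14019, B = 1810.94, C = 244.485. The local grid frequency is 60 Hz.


P_sat = 10^(A - B/(C + T)) / 760 * 0.101325
P_sat = 10^(8.14019 - 1810.94/(244.485 + 142.02)) / 760 * 0.101325
P_sat = 0.37990 MPa


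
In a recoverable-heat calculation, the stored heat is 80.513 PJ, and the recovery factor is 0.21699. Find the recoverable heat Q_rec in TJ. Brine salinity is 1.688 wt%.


Q_rec = Q_s * RF
Q_rec = 80.513 * 0.21699
Q_rec = 17.47052 PJ
Convert: 17.47052 PJ * 1000.0 = 17471 TJ
Q_rec = 17471 TJ


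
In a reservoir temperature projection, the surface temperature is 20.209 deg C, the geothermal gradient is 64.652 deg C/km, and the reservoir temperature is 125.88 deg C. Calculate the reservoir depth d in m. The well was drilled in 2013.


d = (T_res - T_surf) / grad * 1000
d = (125.88 - 20.209) / 64.652 * 1000
d = 1634.5 m


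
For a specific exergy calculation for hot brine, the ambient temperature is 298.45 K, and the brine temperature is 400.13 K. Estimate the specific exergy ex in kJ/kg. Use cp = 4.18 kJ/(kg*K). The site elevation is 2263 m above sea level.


ex = cp * ((T_b - T_0) - T_0 * ln(T_b/T_0))
ex = 4.18 * ((400.13 - 298.45) - 298.45 * ln(400.13/298.45))
ex = 59.265 kJ/kg


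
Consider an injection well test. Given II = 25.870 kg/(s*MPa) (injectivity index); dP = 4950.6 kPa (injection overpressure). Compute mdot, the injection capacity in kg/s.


mdot = II * dP / 1000
mdot = 25.870 * 4950.6 / 1000
mdot = 128.07 kg/s


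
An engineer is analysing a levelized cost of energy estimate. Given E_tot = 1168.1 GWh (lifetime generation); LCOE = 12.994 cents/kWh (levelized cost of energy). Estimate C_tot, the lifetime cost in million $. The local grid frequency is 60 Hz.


C_tot = LCOE / 100 * E_tot
C_tot = 12.994 / 100 * 1168.1
C_tot = 151.78 million $


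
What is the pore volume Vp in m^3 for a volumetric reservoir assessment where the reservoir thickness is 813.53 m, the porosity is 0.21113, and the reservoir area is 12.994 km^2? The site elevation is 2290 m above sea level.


Vp = A * 1e6 * hr * phi
Vp = 12.994 * 1e6 * 813.53 * 0.21113
Vp = 2.2319e+09 m^3


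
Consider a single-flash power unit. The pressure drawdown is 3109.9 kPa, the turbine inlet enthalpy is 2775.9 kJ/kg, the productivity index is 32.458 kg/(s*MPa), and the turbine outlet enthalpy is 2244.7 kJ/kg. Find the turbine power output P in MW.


Step 1: mdot = PI * dP / 1000 = 32.458 * 3109.9 / 1000 = 100.9411 kg/s
Step 2: P = mdot*(h_in - h_out)/1000 = 100.9411*(2775.9 - 2244.7)/1000 = 53.620 MW
P = 53.620 MW


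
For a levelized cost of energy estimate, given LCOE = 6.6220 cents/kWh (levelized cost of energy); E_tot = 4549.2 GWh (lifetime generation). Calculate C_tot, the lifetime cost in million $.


C_tot = LCOE / 100 * E_tot
C_tot = 6.6220 / 100 * 4549.2
C_tot = 301.25 million $


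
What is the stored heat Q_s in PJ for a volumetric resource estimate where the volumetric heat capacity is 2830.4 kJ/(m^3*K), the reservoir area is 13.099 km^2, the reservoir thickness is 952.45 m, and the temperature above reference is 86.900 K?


Step 1: Vr = A*1e6*hr = 13.099*1e6*952.45 = 1.247614e+10 m^3
Step 2: Q_s = Vr*rhoc*dT/1e12 = 1.247614e+10*2830.4*86.9/1e12 = 3068.7 PJ
Q_s = 3068.7 PJ


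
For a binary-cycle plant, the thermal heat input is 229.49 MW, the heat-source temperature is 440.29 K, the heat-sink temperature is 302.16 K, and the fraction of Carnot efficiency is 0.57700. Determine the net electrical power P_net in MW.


Step 1: eta = (1 - Tc/Th)*f = (1 - 302.16/440.29)*0.577 = 0.1810194
Step 2: P_net = eta * Q_in = 0.1810194 * 229.49 = 41.542 MW
P_net = 41.542 MW


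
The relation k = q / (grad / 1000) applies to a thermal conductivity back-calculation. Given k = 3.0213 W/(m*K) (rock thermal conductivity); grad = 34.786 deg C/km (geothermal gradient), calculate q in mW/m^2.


q = k * grad / 1000
q = 3.0213 * 34.786 / 1000
q = 0.1050989 W/m^2
Convert: 0.1050989 W/m^2 * 1000.0 = 105.10 mW/m^2
q = 105.10 mW/m^2


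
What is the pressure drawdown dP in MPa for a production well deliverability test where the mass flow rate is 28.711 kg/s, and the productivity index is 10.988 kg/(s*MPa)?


dP = mdot * 1000 / PI
dP = 28.711 * 1000 / 10.988
dP = 2612.941 kPa
Convert: 2612.941 kPa * 0.001 = 2.6129 MPa
dP = 2.6129 MPa


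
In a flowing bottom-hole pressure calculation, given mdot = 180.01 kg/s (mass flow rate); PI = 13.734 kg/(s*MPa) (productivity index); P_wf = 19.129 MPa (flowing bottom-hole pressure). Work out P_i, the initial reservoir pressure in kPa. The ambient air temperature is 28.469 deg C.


P_i = P_wf + mdot / PI
P_i = 19.129 + 180.01 / 13.734
P_i = 32.23589 MPa
Convert: 32.23589 MPa * 1000.0 = 32236 kPa
P_i = 32236 kPa


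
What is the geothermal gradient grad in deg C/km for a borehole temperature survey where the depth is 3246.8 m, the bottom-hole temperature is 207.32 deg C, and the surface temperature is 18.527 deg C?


grad = (T_d - T_surf) / d * 1000
grad = (207.32 - 18.527) / 3246.8 * 1000
grad = 58.147 deg C/km
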